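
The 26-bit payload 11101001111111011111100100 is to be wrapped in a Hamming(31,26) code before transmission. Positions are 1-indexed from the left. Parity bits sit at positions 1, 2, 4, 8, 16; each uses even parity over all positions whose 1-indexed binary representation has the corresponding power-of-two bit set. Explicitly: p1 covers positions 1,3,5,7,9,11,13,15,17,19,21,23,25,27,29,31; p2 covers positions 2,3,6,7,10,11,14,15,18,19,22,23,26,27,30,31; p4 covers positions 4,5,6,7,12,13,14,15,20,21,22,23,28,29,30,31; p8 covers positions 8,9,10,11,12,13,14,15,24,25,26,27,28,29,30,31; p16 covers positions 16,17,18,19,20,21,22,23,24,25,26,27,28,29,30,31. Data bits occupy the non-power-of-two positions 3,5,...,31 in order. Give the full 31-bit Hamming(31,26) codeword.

Place data bits at non-power-of-two positions: b3=1, b5=1, b6=1, b7=0, b9=1, b10=0, b11=0, b12=1, b13=1, b14=1, b15=1, b17=1, b18=1, b19=1, b20=0, b21=1, b22=1, b23=1, b24=1, b25=1, b26=1, b27=0, b28=0, b29=1, b30=0, b31=0.
p1 = XOR of data positions {3,5,7,9,11,13,15,17,19,21,23,25,27,29,31} = 1⊕1⊕0⊕1⊕0⊕1⊕1⊕1⊕1⊕1⊕1⊕1⊕0⊕1⊕0 = 1
p2 = XOR of data positions {3,6,7,10,11,14,15,18,19,22,23,26,27,30,31} = 1⊕1⊕0⊕0⊕0⊕1⊕1⊕1⊕1⊕1⊕1⊕1⊕0⊕0⊕0 = 1
p4 = XOR of data positions {5,6,7,12,13,14,15,20,21,22,23,28,29,30,31} = 1⊕1⊕0⊕1⊕1⊕1⊕1⊕0⊕1⊕1⊕1⊕0⊕1⊕0⊕0 = 0
p8 = XOR of data positions {9,10,11,12,13,14,15,24,25,26,27,28,29,30,31} = 1⊕0⊕0⊕1⊕1⊕1⊕1⊕1⊕1⊕1⊕0⊕0⊕1⊕0⊕0 = 1
p16 = XOR of data positions {17,18,19,20,21,22,23,24,25,26,27,28,29,30,31} = 1⊕1⊕1⊕0⊕1⊕1⊕1⊕1⊕1⊕1⊕0⊕0⊕1⊕0⊕0 = 0
Codeword b1..b31 = 1110110110011110111011111100100

1110110110011110111011111100100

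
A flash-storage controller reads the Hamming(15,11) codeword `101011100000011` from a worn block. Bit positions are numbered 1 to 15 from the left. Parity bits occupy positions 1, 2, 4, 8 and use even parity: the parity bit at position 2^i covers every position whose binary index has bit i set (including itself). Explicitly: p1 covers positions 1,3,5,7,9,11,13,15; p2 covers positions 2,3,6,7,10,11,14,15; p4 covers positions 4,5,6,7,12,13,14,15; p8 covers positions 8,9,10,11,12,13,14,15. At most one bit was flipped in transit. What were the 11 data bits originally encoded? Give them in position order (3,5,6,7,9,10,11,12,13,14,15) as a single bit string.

11100000011

s1: b1⊕b3⊕b5⊕b7⊕b9⊕b11⊕b13⊕b15 = 1⊕1⊕1⊕1⊕0⊕0⊕0⊕1 = 1
s2: b2⊕b3⊕b6⊕b7⊕b10⊕b11⊕b14⊕b15 = 0⊕1⊕1⊕1⊕0⊕0⊕1⊕1 = 1
s4: b4⊕b5⊕b6⊕b7⊕b12⊕b13⊕b14⊕b15 = 0⊕1⊕1⊕1⊕0⊕0⊕1⊕1 = 1
s8: b8⊕b9⊕b10⊕b11⊕b12⊕b13⊕b14⊕b15 = 0⊕0⊕0⊕0⊕0⊕0⊕1⊕1 = 0
Syndrome (s8...s1) = 0111 → position 7.
Flip bit 7: corrected codeword = 101011000000011
Data bits at positions 3,5,6,7,9,10,11,12,13,14,15: 11100000011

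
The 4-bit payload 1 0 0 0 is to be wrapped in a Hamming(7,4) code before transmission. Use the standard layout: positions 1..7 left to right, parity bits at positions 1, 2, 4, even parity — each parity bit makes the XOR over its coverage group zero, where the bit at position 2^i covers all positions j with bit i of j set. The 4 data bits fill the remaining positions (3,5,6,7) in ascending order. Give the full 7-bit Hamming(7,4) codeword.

1110000

Place data bits at non-power-of-two positions: b3=1, b5=0, b6=0, b7=0.
p1 = XOR of data positions {3,5,7} = 1⊕0⊕0 = 1
p2 = XOR of data positions {3,6,7} = 1⊕0⊕0 = 1
p4 = XOR of data positions {5,6,7} = 0⊕0⊕0 = 0
Codeword b1..b7 = 1110000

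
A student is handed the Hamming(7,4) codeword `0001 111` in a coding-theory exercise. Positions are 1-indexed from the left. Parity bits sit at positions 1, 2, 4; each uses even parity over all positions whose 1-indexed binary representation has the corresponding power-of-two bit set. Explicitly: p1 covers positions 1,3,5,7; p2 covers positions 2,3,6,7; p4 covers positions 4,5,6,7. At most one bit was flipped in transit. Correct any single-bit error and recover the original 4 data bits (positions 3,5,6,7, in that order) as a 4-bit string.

s1: b1⊕b3⊕b5⊕b7 = 0⊕0⊕1⊕1 = 0
s2: b2⊕b3⊕b6⊕b7 = 0⊕0⊕1⊕1 = 0
s4: b4⊕b5⊕b6⊕b7 = 1⊕1⊕1⊕1 = 0
Syndrome (s4...s1) = 000 → position 0 (no error).
No correction needed.
Data bits at positions 3,5,6,7: 0111

0111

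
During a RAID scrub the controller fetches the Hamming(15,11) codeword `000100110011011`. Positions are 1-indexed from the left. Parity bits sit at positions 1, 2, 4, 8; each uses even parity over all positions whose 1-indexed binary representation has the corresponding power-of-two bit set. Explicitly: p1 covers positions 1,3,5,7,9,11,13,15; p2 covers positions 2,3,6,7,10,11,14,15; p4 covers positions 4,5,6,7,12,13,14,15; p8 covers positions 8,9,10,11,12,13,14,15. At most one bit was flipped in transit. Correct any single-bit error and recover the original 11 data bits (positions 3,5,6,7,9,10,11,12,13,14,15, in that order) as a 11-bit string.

00010011111

s1: b1⊕b3⊕b5⊕b7⊕b9⊕b11⊕b13⊕b15 = 0⊕0⊕0⊕1⊕0⊕1⊕0⊕1 = 1
s2: b2⊕b3⊕b6⊕b7⊕b10⊕b11⊕b14⊕b15 = 0⊕0⊕0⊕1⊕0⊕1⊕1⊕1 = 0
s4: b4⊕b5⊕b6⊕b7⊕b12⊕b13⊕b14⊕b15 = 1⊕0⊕0⊕1⊕1⊕0⊕1⊕1 = 1
s8: b8⊕b9⊕b10⊕b11⊕b12⊕b13⊕b14⊕b15 = 1⊕0⊕0⊕1⊕1⊕0⊕1⊕1 = 1
Syndrome (s8...s1) = 1101 → position 13.
Flip bit 13: corrected codeword = 000100110011111
Data bits at positions 3,5,6,7,9,10,11,12,13,14,15: 00010011111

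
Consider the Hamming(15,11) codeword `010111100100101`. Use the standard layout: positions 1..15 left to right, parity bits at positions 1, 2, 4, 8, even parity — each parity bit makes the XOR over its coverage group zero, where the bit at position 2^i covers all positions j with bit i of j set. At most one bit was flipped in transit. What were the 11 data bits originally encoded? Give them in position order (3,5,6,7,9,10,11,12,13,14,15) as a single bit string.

s1: b1⊕b3⊕b5⊕b7⊕b9⊕b11⊕b13⊕b15 = 0⊕0⊕1⊕1⊕0⊕0⊕1⊕1 = 0
s2: b2⊕b3⊕b6⊕b7⊕b10⊕b11⊕b14⊕b15 = 1⊕0⊕1⊕1⊕1⊕0⊕0⊕1 = 1
s4: b4⊕b5⊕b6⊕b7⊕b12⊕b13⊕b14⊕b15 = 1⊕1⊕1⊕1⊕0⊕1⊕0⊕1 = 0
s8: b8⊕b9⊕b10⊕b11⊕b12⊕b13⊕b14⊕b15 = 0⊕0⊕1⊕0⊕0⊕1⊕0⊕1 = 1
Syndrome (s8...s1) = 1010 → position 10.
Flip bit 10: corrected codeword = 010111100000101
Data bits at positions 3,5,6,7,9,10,11,12,13,14,15: 01110000101

01110000101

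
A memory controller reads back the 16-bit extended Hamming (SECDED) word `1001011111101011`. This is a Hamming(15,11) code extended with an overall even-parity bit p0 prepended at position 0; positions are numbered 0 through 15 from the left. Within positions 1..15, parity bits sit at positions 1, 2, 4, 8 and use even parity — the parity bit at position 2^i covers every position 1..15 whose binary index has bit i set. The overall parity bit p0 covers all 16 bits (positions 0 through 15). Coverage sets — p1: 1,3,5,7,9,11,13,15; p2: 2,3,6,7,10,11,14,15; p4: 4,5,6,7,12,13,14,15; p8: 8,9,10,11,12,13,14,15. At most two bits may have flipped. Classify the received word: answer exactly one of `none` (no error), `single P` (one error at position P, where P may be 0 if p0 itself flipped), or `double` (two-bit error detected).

s1: b1⊕b3⊕b5⊕b7⊕b9⊕b11⊕b13⊕b15 = 0⊕1⊕1⊕1⊕1⊕0⊕0⊕1 = 1
s2: b2⊕b3⊕b6⊕b7⊕b10⊕b11⊕b14⊕b15 = 0⊕1⊕1⊕1⊕1⊕0⊕1⊕1 = 0
s4: b4⊕b5⊕b6⊕b7⊕b12⊕b13⊕b14⊕b15 = 0⊕1⊕1⊕1⊕1⊕0⊕1⊕1 = 0
s8: b8⊕b9⊕b10⊕b11⊕b12⊕b13⊕b14⊕b15 = 1⊕1⊕1⊕0⊕1⊕0⊕1⊕1 = 0
Syndrome (s8...s1) = 0001 → position 1.
Overall parity (XOR of all 16 bits, including p0): 1⊕0⊕0⊕1⊕0⊕1⊕1⊕1⊕1⊕1⊕1⊕0⊕1⊕0⊕1⊕1 = 1
Overall=1, syndrome position=1 → single-bit error at position 1.

single 1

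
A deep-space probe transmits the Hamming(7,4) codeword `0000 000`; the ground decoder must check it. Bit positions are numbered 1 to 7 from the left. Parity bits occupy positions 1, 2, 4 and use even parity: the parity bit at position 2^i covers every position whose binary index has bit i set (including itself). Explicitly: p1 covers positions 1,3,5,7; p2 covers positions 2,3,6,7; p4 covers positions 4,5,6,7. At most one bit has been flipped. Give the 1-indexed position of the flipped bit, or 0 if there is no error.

s1: b1⊕b3⊕b5⊕b7 = 0⊕0⊕0⊕0 = 0
s2: b2⊕b3⊕b6⊕b7 = 0⊕0⊕0⊕0 = 0
s4: b4⊕b5⊕b6⊕b7 = 0⊕0⊕0⊕0 = 0
Syndrome (s4...s1) = 000 → position 0 (no error).

0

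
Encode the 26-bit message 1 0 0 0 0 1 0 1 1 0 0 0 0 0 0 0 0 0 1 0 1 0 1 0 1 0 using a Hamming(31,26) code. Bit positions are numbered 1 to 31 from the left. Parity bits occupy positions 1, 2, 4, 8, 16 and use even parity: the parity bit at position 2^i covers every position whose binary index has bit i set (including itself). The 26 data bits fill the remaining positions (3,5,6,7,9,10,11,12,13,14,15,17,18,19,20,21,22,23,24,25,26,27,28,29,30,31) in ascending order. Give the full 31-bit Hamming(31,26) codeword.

Place data bits at non-power-of-two positions: b3=1, b5=0, b6=0, b7=0, b9=0, b10=1, b11=0, b12=1, b13=1, b14=0, b15=0, b17=0, b18=0, b19=0, b20=0, b21=0, b22=0, b23=0, b24=1, b25=0, b26=1, b27=0, b28=1, b29=0, b30=1, b31=0.
p1 = XOR of data positions {3,5,7,9,11,13,15,17,19,21,23,25,27,29,31} = 1⊕0⊕0⊕0⊕0⊕1⊕0⊕0⊕0⊕0⊕0⊕0⊕0⊕0⊕0 = 0
p2 = XOR of data positions {3,6,7,10,11,14,15,18,19,22,23,26,27,30,31} = 1⊕0⊕0⊕1⊕0⊕0⊕0⊕0⊕0⊕0⊕0⊕1⊕0⊕1⊕0 = 0
p4 = XOR of data positions {5,6,7,12,13,14,15,20,21,22,23,28,29,30,31} = 0⊕0⊕0⊕1⊕1⊕0⊕0⊕0⊕0⊕0⊕0⊕1⊕0⊕1⊕0 = 0
p8 = XOR of data positions {9,10,11,12,13,14,15,24,25,26,27,28,29,30,31} = 0⊕1⊕0⊕1⊕1⊕0⊕0⊕1⊕0⊕1⊕0⊕1⊕0⊕1⊕0 = 1
p16 = XOR of data positions {17,18,19,20,21,22,23,24,25,26,27,28,29,30,31} = 0⊕0⊕0⊕0⊕0⊕0⊕0⊕1⊕0⊕1⊕0⊕1⊕0⊕1⊕0 = 0
Codeword b1..b31 = 0010000101011000000000010101010

0010000101011000000000010101010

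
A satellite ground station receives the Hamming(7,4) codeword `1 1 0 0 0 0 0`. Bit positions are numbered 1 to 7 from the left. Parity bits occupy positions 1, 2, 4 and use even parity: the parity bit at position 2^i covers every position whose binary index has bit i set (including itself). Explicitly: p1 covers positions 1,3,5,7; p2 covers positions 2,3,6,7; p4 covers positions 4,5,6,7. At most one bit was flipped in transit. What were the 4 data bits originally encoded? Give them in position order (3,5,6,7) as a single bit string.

s1: b1⊕b3⊕b5⊕b7 = 1⊕0⊕0⊕0 = 1
s2: b2⊕b3⊕b6⊕b7 = 1⊕0⊕0⊕0 = 1
s4: b4⊕b5⊕b6⊕b7 = 0⊕0⊕0⊕0 = 0
Syndrome (s4...s1) = 011 → position 3.
Flip bit 3: corrected codeword = 1110000
Data bits at positions 3,5,6,7: 1000

1000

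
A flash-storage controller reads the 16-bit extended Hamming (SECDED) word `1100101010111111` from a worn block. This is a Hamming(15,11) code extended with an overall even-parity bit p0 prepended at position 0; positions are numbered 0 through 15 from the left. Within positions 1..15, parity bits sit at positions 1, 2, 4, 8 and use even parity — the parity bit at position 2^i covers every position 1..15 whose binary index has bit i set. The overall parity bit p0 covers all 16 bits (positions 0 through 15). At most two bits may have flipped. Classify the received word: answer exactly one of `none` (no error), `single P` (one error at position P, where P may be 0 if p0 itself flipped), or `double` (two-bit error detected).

single 10

s1: b1⊕b3⊕b5⊕b7⊕b9⊕b11⊕b13⊕b15 = 1⊕0⊕0⊕0⊕0⊕1⊕1⊕1 = 0
s2: b2⊕b3⊕b6⊕b7⊕b10⊕b11⊕b14⊕b15 = 0⊕0⊕1⊕0⊕1⊕1⊕1⊕1 = 1
s4: b4⊕b5⊕b6⊕b7⊕b12⊕b13⊕b14⊕b15 = 1⊕0⊕1⊕0⊕1⊕1⊕1⊕1 = 0
s8: b8⊕b9⊕b10⊕b11⊕b12⊕b13⊕b14⊕b15 = 1⊕0⊕1⊕1⊕1⊕1⊕1⊕1 = 1
Syndrome (s8...s1) = 1010 → position 10.
Overall parity (XOR of all 16 bits, including p0): 1⊕1⊕0⊕0⊕1⊕0⊕1⊕0⊕1⊕0⊕1⊕1⊕1⊕1⊕1⊕1 = 1
Overall=1, syndrome position=10 → single-bit error at position 10.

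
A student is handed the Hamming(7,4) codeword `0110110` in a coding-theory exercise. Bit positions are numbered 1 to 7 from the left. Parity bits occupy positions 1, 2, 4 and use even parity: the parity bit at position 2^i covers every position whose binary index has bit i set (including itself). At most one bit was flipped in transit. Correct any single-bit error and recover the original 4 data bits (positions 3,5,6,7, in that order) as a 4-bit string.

1110

s1: b1⊕b3⊕b5⊕b7 = 0⊕1⊕1⊕0 = 0
s2: b2⊕b3⊕b6⊕b7 = 1⊕1⊕1⊕0 = 1
s4: b4⊕b5⊕b6⊕b7 = 0⊕1⊕1⊕0 = 0
Syndrome (s4...s1) = 010 → position 2.
Flip bit 2: corrected codeword = 0010110
Data bits at positions 3,5,6,7: 1110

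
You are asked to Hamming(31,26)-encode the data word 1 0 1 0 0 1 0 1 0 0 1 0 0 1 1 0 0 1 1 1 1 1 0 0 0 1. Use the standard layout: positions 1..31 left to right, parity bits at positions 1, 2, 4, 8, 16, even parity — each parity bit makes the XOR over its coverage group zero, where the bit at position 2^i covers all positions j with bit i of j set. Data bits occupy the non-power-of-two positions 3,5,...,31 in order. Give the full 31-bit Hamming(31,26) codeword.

Place data bits at non-power-of-two positions: b3=1, b5=0, b6=1, b7=0, b9=0, b10=1, b11=0, b12=1, b13=0, b14=0, b15=1, b17=0, b18=0, b19=1, b20=1, b21=0, b22=0, b23=1, b24=1, b25=1, b26=1, b27=1, b28=0, b29=0, b30=0, b31=1.
p1 = XOR of data positions {3,5,7,9,11,13,15,17,19,21,23,25,27,29,31} = 1⊕0⊕0⊕0⊕0⊕0⊕1⊕0⊕1⊕0⊕1⊕1⊕1⊕0⊕1 = 1
p2 = XOR of data positions {3,6,7,10,11,14,15,18,19,22,23,26,27,30,31} = 1⊕1⊕0⊕1⊕0⊕0⊕1⊕0⊕1⊕0⊕1⊕1⊕1⊕0⊕1 = 1
p4 = XOR of data positions {5,6,7,12,13,14,15,20,21,22,23,28,29,30,31} = 0⊕1⊕0⊕1⊕0⊕0⊕1⊕1⊕0⊕0⊕1⊕0⊕0⊕0⊕1 = 0
p8 = XOR of data positions {9,10,11,12,13,14,15,24,25,26,27,28,29,30,31} = 0⊕1⊕0⊕1⊕0⊕0⊕1⊕1⊕1⊕1⊕1⊕0⊕0⊕0⊕1 = 0
p16 = XOR of data positions {17,18,19,20,21,22,23,24,25,26,27,28,29,30,31} = 0⊕0⊕1⊕1⊕0⊕0⊕1⊕1⊕1⊕1⊕1⊕0⊕0⊕0⊕1 = 0
Codeword b1..b31 = 1110010001010010001100111110001

1110010001010010001100111110001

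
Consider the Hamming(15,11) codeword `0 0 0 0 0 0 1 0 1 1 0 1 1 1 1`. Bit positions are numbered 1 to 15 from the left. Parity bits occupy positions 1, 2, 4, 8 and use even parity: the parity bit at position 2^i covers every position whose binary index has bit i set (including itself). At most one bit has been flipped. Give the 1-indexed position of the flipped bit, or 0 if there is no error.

s1: b1⊕b3⊕b5⊕b7⊕b9⊕b11⊕b13⊕b15 = 0⊕0⊕0⊕1⊕1⊕0⊕1⊕1 = 0
s2: b2⊕b3⊕b6⊕b7⊕b10⊕b11⊕b14⊕b15 = 0⊕0⊕0⊕1⊕1⊕0⊕1⊕1 = 0
s4: b4⊕b5⊕b6⊕b7⊕b12⊕b13⊕b14⊕b15 = 0⊕0⊕0⊕1⊕1⊕1⊕1⊕1 = 1
s8: b8⊕b9⊕b10⊕b11⊕b12⊕b13⊕b14⊕b15 = 0⊕1⊕1⊕0⊕1⊕1⊕1⊕1 = 0
Syndrome (s8...s1) = 0100 → position 4.

4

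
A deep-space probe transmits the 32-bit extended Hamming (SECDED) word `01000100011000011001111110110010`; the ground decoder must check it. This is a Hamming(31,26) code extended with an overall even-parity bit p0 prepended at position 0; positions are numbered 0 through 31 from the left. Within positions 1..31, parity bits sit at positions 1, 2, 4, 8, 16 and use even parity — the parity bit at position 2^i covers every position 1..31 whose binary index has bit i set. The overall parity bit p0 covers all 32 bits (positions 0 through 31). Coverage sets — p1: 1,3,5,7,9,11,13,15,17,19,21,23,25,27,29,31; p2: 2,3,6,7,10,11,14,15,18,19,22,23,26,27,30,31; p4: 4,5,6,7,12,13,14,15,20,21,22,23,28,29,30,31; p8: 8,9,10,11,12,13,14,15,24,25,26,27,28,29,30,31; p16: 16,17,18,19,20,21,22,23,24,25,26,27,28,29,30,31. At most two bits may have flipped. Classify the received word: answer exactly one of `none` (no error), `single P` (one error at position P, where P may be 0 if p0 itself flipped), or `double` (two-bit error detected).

single 12

s1: b1⊕b3⊕b5⊕b7⊕b9⊕b11⊕b13⊕b15⊕b17⊕b19⊕b21⊕b23⊕b25⊕b27⊕b29⊕b31 = 1⊕0⊕1⊕0⊕1⊕0⊕0⊕1⊕0⊕1⊕1⊕1⊕0⊕1⊕0⊕0 = 0
s2: b2⊕b3⊕b6⊕b7⊕b10⊕b11⊕b14⊕b15⊕b18⊕b19⊕b22⊕b23⊕b26⊕b27⊕b30⊕b31 = 0⊕0⊕0⊕0⊕1⊕0⊕0⊕1⊕0⊕1⊕1⊕1⊕1⊕1⊕1⊕0 = 0
s4: b4⊕b5⊕b6⊕b7⊕b12⊕b13⊕b14⊕b15⊕b20⊕b21⊕b22⊕b23⊕b28⊕b29⊕b30⊕b31 = 0⊕1⊕0⊕0⊕0⊕0⊕0⊕1⊕1⊕1⊕1⊕1⊕0⊕0⊕1⊕0 = 1
s8: b8⊕b9⊕b10⊕b11⊕b12⊕b13⊕b14⊕b15⊕b24⊕b25⊕b26⊕b27⊕b28⊕b29⊕b30⊕b31 = 0⊕1⊕1⊕0⊕0⊕0⊕0⊕1⊕1⊕0⊕1⊕1⊕0⊕0⊕1⊕0 = 1
s16: b16⊕b17⊕b18⊕b19⊕b20⊕b21⊕b22⊕b23⊕b24⊕b25⊕b26⊕b27⊕b28⊕b29⊕b30⊕b31 = 1⊕0⊕0⊕1⊕1⊕1⊕1⊕1⊕1⊕0⊕1⊕1⊕0⊕0⊕1⊕0 = 0
Syndrome (s16...s1) = 01100 → position 12.
Overall parity (XOR of all 32 bits, including p0): 0⊕1⊕0⊕0⊕0⊕1⊕0⊕0⊕0⊕1⊕1⊕0⊕0⊕0⊕0⊕1⊕1⊕0⊕0⊕1⊕1⊕1⊕1⊕1⊕1⊕0⊕1⊕1⊕0⊕0⊕1⊕0 = 1
Overall=1, syndrome position=12 → single-bit error at position 12.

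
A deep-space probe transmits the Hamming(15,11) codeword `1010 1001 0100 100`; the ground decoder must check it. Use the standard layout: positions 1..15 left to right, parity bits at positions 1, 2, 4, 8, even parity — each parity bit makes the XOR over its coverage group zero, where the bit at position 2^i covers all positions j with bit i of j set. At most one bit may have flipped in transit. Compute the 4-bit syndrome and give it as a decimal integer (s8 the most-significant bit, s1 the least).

8

s1: b1⊕b3⊕b5⊕b7⊕b9⊕b11⊕b13⊕b15 = 1⊕1⊕1⊕0⊕0⊕0⊕1⊕0 = 0
s2: b2⊕b3⊕b6⊕b7⊕b10⊕b11⊕b14⊕b15 = 0⊕1⊕0⊕0⊕1⊕0⊕0⊕0 = 0
s4: b4⊕b5⊕b6⊕b7⊕b12⊕b13⊕b14⊕b15 = 0⊕1⊕0⊕0⊕0⊕1⊕0⊕0 = 0
s8: b8⊕b9⊕b10⊕b11⊕b12⊕b13⊕b14⊕b15 = 1⊕0⊕1⊕0⊕0⊕1⊕0⊕0 = 1
Syndrome (s8...s1) = 1000 → position 8.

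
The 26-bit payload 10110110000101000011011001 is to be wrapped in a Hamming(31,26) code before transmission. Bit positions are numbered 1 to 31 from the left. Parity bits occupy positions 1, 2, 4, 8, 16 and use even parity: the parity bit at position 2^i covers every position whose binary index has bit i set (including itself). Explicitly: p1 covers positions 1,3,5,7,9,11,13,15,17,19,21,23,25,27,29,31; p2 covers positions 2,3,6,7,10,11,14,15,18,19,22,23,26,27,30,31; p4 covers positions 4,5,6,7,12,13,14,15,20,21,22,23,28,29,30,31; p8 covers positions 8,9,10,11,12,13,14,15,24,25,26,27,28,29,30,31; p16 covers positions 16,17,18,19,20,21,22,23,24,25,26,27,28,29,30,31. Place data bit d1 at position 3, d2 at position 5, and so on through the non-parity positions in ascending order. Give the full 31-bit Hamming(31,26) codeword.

Place data bits at non-power-of-two positions: b3=1, b5=0, b6=1, b7=1, b9=0, b10=1, b11=1, b12=0, b13=0, b14=0, b15=0, b17=1, b18=0, b19=1, b20=0, b21=0, b22=0, b23=0, b24=1, b25=1, b26=0, b27=1, b28=1, b29=0, b30=0, b31=1.
p1 = XOR of data positions {3,5,7,9,11,13,15,17,19,21,23,25,27,29,31} = 1⊕0⊕1⊕0⊕1⊕0⊕0⊕1⊕1⊕0⊕0⊕1⊕1⊕0⊕1 = 0
p2 = XOR of data positions {3,6,7,10,11,14,15,18,19,22,23,26,27,30,31} = 1⊕1⊕1⊕1⊕1⊕0⊕0⊕0⊕1⊕0⊕0⊕0⊕1⊕0⊕1 = 0
p4 = XOR of data positions {5,6,7,12,13,14,15,20,21,22,23,28,29,30,31} = 0⊕1⊕1⊕0⊕0⊕0⊕0⊕0⊕0⊕0⊕0⊕1⊕0⊕0⊕1 = 0
p8 = XOR of data positions {9,10,11,12,13,14,15,24,25,26,27,28,29,30,31} = 0⊕1⊕1⊕0⊕0⊕0⊕0⊕1⊕1⊕0⊕1⊕1⊕0⊕0⊕1 = 1
p16 = XOR of data positions {17,18,19,20,21,22,23,24,25,26,27,28,29,30,31} = 1⊕0⊕1⊕0⊕0⊕0⊕0⊕1⊕1⊕0⊕1⊕1⊕0⊕0⊕1 = 1
Codeword b1..b31 = 0010011101100001101000011011001

0010011101100001101000011011001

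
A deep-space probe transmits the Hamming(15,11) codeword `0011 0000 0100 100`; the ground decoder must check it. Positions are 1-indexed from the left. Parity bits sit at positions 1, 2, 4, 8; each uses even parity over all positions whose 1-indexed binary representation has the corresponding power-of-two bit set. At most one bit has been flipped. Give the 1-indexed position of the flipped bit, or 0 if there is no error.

s1: b1⊕b3⊕b5⊕b7⊕b9⊕b11⊕b13⊕b15 = 0⊕1⊕0⊕0⊕0⊕0⊕1⊕0 = 0
s2: b2⊕b3⊕b6⊕b7⊕b10⊕b11⊕b14⊕b15 = 0⊕1⊕0⊕0⊕1⊕0⊕0⊕0 = 0
s4: b4⊕b5⊕b6⊕b7⊕b12⊕b13⊕b14⊕b15 = 1⊕0⊕0⊕0⊕0⊕1⊕0⊕0 = 0
s8: b8⊕b9⊕b10⊕b11⊕b12⊕b13⊕b14⊕b15 = 0⊕0⊕1⊕0⊕0⊕1⊕0⊕0 = 0
Syndrome (s8...s1) = 0000 → position 0 (no error).

0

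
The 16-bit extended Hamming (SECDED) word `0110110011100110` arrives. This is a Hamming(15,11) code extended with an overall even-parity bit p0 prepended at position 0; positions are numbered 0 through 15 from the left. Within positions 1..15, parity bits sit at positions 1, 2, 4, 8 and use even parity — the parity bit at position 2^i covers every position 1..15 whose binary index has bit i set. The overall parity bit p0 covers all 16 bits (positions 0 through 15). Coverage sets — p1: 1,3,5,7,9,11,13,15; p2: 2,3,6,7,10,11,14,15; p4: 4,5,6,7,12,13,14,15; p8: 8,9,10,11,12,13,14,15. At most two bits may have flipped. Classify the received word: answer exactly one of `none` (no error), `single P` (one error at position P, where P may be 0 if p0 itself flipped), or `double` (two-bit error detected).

single 10

s1: b1⊕b3⊕b5⊕b7⊕b9⊕b11⊕b13⊕b15 = 1⊕0⊕1⊕0⊕1⊕0⊕1⊕0 = 0
s2: b2⊕b3⊕b6⊕b7⊕b10⊕b11⊕b14⊕b15 = 1⊕0⊕0⊕0⊕1⊕0⊕1⊕0 = 1
s4: b4⊕b5⊕b6⊕b7⊕b12⊕b13⊕b14⊕b15 = 1⊕1⊕0⊕0⊕0⊕1⊕1⊕0 = 0
s8: b8⊕b9⊕b10⊕b11⊕b12⊕b13⊕b14⊕b15 = 1⊕1⊕1⊕0⊕0⊕1⊕1⊕0 = 1
Syndrome (s8...s1) = 1010 → position 10.
Overall parity (XOR of all 16 bits, including p0): 0⊕1⊕1⊕0⊕1⊕1⊕0⊕0⊕1⊕1⊕1⊕0⊕0⊕1⊕1⊕0 = 1
Overall=1, syndrome position=10 → single-bit error at position 10.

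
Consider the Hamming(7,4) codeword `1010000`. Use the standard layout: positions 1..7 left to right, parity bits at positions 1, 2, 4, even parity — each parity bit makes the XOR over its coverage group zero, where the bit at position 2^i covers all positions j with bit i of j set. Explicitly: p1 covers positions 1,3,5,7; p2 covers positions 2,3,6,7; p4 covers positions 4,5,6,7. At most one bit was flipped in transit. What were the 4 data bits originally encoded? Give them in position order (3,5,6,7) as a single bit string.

s1: b1⊕b3⊕b5⊕b7 = 1⊕1⊕0⊕0 = 0
s2: b2⊕b3⊕b6⊕b7 = 0⊕1⊕0⊕0 = 1
s4: b4⊕b5⊕b6⊕b7 = 0⊕0⊕0⊕0 = 0
Syndrome (s4...s1) = 010 → position 2.
Flip bit 2: corrected codeword = 1110000
Data bits at positions 3,5,6,7: 1000

1000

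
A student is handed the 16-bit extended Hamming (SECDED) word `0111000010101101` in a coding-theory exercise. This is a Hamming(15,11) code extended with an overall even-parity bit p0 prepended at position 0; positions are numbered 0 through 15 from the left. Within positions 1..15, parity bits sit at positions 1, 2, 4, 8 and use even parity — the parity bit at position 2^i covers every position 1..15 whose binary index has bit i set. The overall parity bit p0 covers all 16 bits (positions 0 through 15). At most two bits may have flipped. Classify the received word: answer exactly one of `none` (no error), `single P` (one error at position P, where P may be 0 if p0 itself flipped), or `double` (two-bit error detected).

s1: b1⊕b3⊕b5⊕b7⊕b9⊕b11⊕b13⊕b15 = 1⊕1⊕0⊕0⊕0⊕0⊕1⊕1 = 0
s2: b2⊕b3⊕b6⊕b7⊕b10⊕b11⊕b14⊕b15 = 1⊕1⊕0⊕0⊕1⊕0⊕0⊕1 = 0
s4: b4⊕b5⊕b6⊕b7⊕b12⊕b13⊕b14⊕b15 = 0⊕0⊕0⊕0⊕1⊕1⊕0⊕1 = 1
s8: b8⊕b9⊕b10⊕b11⊕b12⊕b13⊕b14⊕b15 = 1⊕0⊕1⊕0⊕1⊕1⊕0⊕1 = 1
Syndrome (s8...s1) = 1100 → position 12.
Overall parity (XOR of all 16 bits, including p0): 0⊕1⊕1⊕1⊕0⊕0⊕0⊕0⊕1⊕0⊕1⊕0⊕1⊕1⊕0⊕1 = 0
Overall=0, syndrome position=12 → double-bit error detected (uncorrectable).

double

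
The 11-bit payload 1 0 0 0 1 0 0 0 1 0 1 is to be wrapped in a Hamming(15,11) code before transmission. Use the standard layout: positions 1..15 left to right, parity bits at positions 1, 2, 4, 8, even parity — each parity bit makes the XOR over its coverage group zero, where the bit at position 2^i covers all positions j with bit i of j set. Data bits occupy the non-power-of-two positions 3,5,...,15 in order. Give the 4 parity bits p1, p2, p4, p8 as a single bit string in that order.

0001

Place data bits at non-power-of-two positions: b3=1, b5=0, b6=0, b7=0, b9=1, b10=0, b11=0, b12=0, b13=1, b14=0, b15=1.
p1 = XOR of data positions {3,5,7,9,11,13,15} = 1⊕0⊕0⊕1⊕0⊕1⊕1 = 0
p2 = XOR of data positions {3,6,7,10,11,14,15} = 1⊕0⊕0⊕0⊕0⊕0⊕1 = 0
p4 = XOR of data positions {5,6,7,12,13,14,15} = 0⊕0⊕0⊕0⊕1⊕0⊕1 = 0
p8 = XOR of data positions {9,10,11,12,13,14,15} = 1⊕0⊕0⊕0⊕1⊕0⊕1 = 1
Parity bits p1,p2,p4,p8 = 0001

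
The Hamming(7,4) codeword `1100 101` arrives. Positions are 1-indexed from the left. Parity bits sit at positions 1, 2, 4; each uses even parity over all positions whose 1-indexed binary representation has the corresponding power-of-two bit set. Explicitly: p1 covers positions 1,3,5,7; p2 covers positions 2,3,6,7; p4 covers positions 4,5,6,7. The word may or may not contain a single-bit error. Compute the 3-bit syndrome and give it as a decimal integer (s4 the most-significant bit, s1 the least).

s1: b1⊕b3⊕b5⊕b7 = 1⊕0⊕1⊕1 = 1
s2: b2⊕b3⊕b6⊕b7 = 1⊕0⊕0⊕1 = 0
s4: b4⊕b5⊕b6⊕b7 = 0⊕1⊕0⊕1 = 0
Syndrome (s4...s1) = 001 → position 1.

1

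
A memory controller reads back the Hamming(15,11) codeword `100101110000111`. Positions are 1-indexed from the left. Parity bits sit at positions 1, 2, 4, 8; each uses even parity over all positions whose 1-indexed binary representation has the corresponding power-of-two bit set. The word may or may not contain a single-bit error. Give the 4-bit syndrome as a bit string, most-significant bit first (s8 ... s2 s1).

0000

s1: b1⊕b3⊕b5⊕b7⊕b9⊕b11⊕b13⊕b15 = 1⊕0⊕0⊕1⊕0⊕0⊕1⊕1 = 0
s2: b2⊕b3⊕b6⊕b7⊕b10⊕b11⊕b14⊕b15 = 0⊕0⊕1⊕1⊕0⊕0⊕1⊕1 = 0
s4: b4⊕b5⊕b6⊕b7⊕b12⊕b13⊕b14⊕b15 = 1⊕0⊕1⊕1⊕0⊕1⊕1⊕1 = 0
s8: b8⊕b9⊕b10⊕b11⊕b12⊕b13⊕b14⊕b15 = 1⊕0⊕0⊕0⊕0⊕1⊕1⊕1 = 0
Syndrome (s8...s1) = 0000 → position 0 (no error).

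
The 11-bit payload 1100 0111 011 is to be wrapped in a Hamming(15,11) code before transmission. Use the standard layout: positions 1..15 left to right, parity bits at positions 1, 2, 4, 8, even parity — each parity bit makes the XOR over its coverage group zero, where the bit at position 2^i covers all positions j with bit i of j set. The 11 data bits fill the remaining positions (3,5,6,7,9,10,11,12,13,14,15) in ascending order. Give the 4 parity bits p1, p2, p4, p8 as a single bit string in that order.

0101

Place data bits at non-power-of-two positions: b3=1, b5=1, b6=0, b7=0, b9=0, b10=1, b11=1, b12=1, b13=0, b14=1, b15=1.
p1 = XOR of data positions {3,5,7,9,11,13,15} = 1⊕1⊕0⊕0⊕1⊕0⊕1 = 0
p2 = XOR of data positions {3,6,7,10,11,14,15} = 1⊕0⊕0⊕1⊕1⊕1⊕1 = 1
p4 = XOR of data positions {5,6,7,12,13,14,15} = 1⊕0⊕0⊕1⊕0⊕1⊕1 = 0
p8 = XOR of data positions {9,10,11,12,13,14,15} = 0⊕1⊕1⊕1⊕0⊕1⊕1 = 1
Parity bits p1,p2,p4,p8 = 0101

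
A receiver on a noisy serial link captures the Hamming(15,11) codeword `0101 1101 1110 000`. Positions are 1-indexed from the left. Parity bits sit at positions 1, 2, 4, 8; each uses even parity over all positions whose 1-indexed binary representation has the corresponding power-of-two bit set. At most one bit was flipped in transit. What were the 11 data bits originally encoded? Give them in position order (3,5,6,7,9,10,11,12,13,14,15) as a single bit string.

00101110000

s1: b1⊕b3⊕b5⊕b7⊕b9⊕b11⊕b13⊕b15 = 0⊕0⊕1⊕0⊕1⊕1⊕0⊕0 = 1
s2: b2⊕b3⊕b6⊕b7⊕b10⊕b11⊕b14⊕b15 = 1⊕0⊕1⊕0⊕1⊕1⊕0⊕0 = 0
s4: b4⊕b5⊕b6⊕b7⊕b12⊕b13⊕b14⊕b15 = 1⊕1⊕1⊕0⊕0⊕0⊕0⊕0 = 1
s8: b8⊕b9⊕b10⊕b11⊕b12⊕b13⊕b14⊕b15 = 1⊕1⊕1⊕1⊕0⊕0⊕0⊕0 = 0
Syndrome (s8...s1) = 0101 → position 5.
Flip bit 5: corrected codeword = 010101011110000
Data bits at positions 3,5,6,7,9,10,11,12,13,14,15: 00101110000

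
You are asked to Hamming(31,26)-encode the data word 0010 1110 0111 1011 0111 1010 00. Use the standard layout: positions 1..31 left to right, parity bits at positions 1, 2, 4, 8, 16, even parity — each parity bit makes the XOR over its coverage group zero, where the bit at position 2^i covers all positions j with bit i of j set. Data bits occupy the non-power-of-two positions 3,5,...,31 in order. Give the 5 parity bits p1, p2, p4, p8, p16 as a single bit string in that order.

Place data bits at non-power-of-two positions: b3=0, b5=0, b6=1, b7=0, b9=1, b10=1, b11=1, b12=0, b13=0, b14=1, b15=1, b17=1, b18=1, b19=0, b20=1, b21=1, b22=0, b23=1, b24=1, b25=1, b26=1, b27=0, b28=1, b29=0, b30=0, b31=0.
p1 = XOR of data positions {3,5,7,9,11,13,15,17,19,21,23,25,27,29,31} = 0⊕0⊕0⊕1⊕1⊕0⊕1⊕1⊕0⊕1⊕1⊕1⊕0⊕0⊕0 = 1
p2 = XOR of data positions {3,6,7,10,11,14,15,18,19,22,23,26,27,30,31} = 0⊕1⊕0⊕1⊕1⊕1⊕1⊕1⊕0⊕0⊕1⊕1⊕0⊕0⊕0 = 0
p4 = XOR of data positions {5,6,7,12,13,14,15,20,21,22,23,28,29,30,31} = 0⊕1⊕0⊕0⊕0⊕1⊕1⊕1⊕1⊕0⊕1⊕1⊕0⊕0⊕0 = 1
p8 = XOR of data positions {9,10,11,12,13,14,15,24,25,26,27,28,29,30,31} = 1⊕1⊕1⊕0⊕0⊕1⊕1⊕1⊕1⊕1⊕0⊕1⊕0⊕0⊕0 = 1
p16 = XOR of data positions {17,18,19,20,21,22,23,24,25,26,27,28,29,30,31} = 1⊕1⊕0⊕1⊕1⊕0⊕1⊕1⊕1⊕1⊕0⊕1⊕0⊕0⊕0 = 1
Parity bits p1,p2,p4,p8,p16 = 10111

10111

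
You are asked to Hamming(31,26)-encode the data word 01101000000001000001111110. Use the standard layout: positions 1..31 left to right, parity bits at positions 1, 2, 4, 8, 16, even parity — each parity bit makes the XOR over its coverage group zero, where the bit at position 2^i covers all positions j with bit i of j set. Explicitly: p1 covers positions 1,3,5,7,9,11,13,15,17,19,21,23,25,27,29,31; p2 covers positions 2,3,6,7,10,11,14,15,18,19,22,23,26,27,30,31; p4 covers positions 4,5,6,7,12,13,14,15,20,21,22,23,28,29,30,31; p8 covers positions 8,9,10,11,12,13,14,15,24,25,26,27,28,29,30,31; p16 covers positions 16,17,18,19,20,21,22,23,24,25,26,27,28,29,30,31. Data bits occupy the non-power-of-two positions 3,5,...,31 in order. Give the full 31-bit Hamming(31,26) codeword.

0101110110000001001000001111110

Place data bits at non-power-of-two positions: b3=0, b5=1, b6=1, b7=0, b9=1, b10=0, b11=0, b12=0, b13=0, b14=0, b15=0, b17=0, b18=0, b19=1, b20=0, b21=0, b22=0, b23=0, b24=0, b25=1, b26=1, b27=1, b28=1, b29=1, b30=1, b31=0.
p1 = XOR of data positions {3,5,7,9,11,13,15,17,19,21,23,25,27,29,31} = 0⊕1⊕0⊕1⊕0⊕0⊕0⊕0⊕1⊕0⊕0⊕1⊕1⊕1⊕0 = 0
p2 = XOR of data positions {3,6,7,10,11,14,15,18,19,22,23,26,27,30,31} = 0⊕1⊕0⊕0⊕0⊕0⊕0⊕0⊕1⊕0⊕0⊕1⊕1⊕1⊕0 = 1
p4 = XOR of data positions {5,6,7,12,13,14,15,20,21,22,23,28,29,30,31} = 1⊕1⊕0⊕0⊕0⊕0⊕0⊕0⊕0⊕0⊕0⊕1⊕1⊕1⊕0 = 1
p8 = XOR of data positions {9,10,11,12,13,14,15,24,25,26,27,28,29,30,31} = 1⊕0⊕0⊕0⊕0⊕0⊕0⊕0⊕1⊕1⊕1⊕1⊕1⊕1⊕0 = 1
p16 = XOR of data positions {17,18,19,20,21,22,23,24,25,26,27,28,29,30,31} = 0⊕0⊕1⊕0⊕0⊕0⊕0⊕0⊕1⊕1⊕1⊕1⊕1⊕1⊕0 = 1
Codeword b1..b31 = 0101110110000001001000001111110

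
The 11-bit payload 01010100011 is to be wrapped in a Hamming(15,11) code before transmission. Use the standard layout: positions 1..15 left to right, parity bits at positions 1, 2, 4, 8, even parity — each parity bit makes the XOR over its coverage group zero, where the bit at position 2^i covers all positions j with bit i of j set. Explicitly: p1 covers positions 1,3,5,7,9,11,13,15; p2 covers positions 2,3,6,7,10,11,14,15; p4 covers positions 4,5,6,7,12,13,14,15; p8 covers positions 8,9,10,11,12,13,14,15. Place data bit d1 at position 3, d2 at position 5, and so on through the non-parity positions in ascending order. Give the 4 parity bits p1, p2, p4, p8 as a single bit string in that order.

Place data bits at non-power-of-two positions: b3=0, b5=1, b6=0, b7=1, b9=0, b10=1, b11=0, b12=0, b13=0, b14=1, b15=1.
p1 = XOR of data positions {3,5,7,9,11,13,15} = 0⊕1⊕1⊕0⊕0⊕0⊕1 = 1
p2 = XOR of data positions {3,6,7,10,11,14,15} = 0⊕0⊕1⊕1⊕0⊕1⊕1 = 0
p4 = XOR of data positions {5,6,7,12,13,14,15} = 1⊕0⊕1⊕0⊕0⊕1⊕1 = 0
p8 = XOR of data positions {9,10,11,12,13,14,15} = 0⊕1⊕0⊕0⊕0⊕1⊕1 = 1
Parity bits p1,p2,p4,p8 = 1001

1001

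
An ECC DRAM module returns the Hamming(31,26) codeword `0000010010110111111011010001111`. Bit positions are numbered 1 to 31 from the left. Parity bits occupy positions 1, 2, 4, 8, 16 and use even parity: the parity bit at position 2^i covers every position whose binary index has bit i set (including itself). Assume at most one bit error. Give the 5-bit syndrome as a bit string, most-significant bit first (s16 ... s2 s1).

s1: b1⊕b3⊕b5⊕b7⊕b9⊕b11⊕b13⊕b15⊕b17⊕b19⊕b21⊕b23⊕b25⊕b27⊕b29⊕b31 = 0⊕0⊕0⊕0⊕1⊕1⊕0⊕1⊕1⊕1⊕1⊕0⊕0⊕0⊕1⊕1 = 0
s2: b2⊕b3⊕b6⊕b7⊕b10⊕b11⊕b14⊕b15⊕b18⊕b19⊕b22⊕b23⊕b26⊕b27⊕b30⊕b31 = 0⊕0⊕1⊕0⊕0⊕1⊕1⊕1⊕1⊕1⊕1⊕0⊕0⊕0⊕1⊕1 = 1
s4: b4⊕b5⊕b6⊕b7⊕b12⊕b13⊕b14⊕b15⊕b20⊕b21⊕b22⊕b23⊕b28⊕b29⊕b30⊕b31 = 0⊕0⊕1⊕0⊕1⊕0⊕1⊕1⊕0⊕1⊕1⊕0⊕1⊕1⊕1⊕1 = 0
s8: b8⊕b9⊕b10⊕b11⊕b12⊕b13⊕b14⊕b15⊕b24⊕b25⊕b26⊕b27⊕b28⊕b29⊕b30⊕b31 = 0⊕1⊕0⊕1⊕1⊕0⊕1⊕1⊕1⊕0⊕0⊕0⊕1⊕1⊕1⊕1 = 0
s16: b16⊕b17⊕b18⊕b19⊕b20⊕b21⊕b22⊕b23⊕b24⊕b25⊕b26⊕b27⊕b28⊕b29⊕b30⊕b31 = 1⊕1⊕1⊕1⊕0⊕1⊕1⊕0⊕1⊕0⊕0⊕0⊕1⊕1⊕1⊕1 = 1
Syndrome (s16...s1) = 10010 → position 18.

10010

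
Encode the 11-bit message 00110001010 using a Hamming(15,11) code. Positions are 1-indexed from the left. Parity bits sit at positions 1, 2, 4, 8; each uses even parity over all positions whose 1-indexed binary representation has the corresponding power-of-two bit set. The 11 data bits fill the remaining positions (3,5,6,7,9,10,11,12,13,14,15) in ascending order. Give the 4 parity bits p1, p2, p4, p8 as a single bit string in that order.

Place data bits at non-power-of-two positions: b3=0, b5=0, b6=1, b7=1, b9=0, b10=0, b11=0, b12=1, b13=0, b14=1, b15=0.
p1 = XOR of data positions {3,5,7,9,11,13,15} = 0⊕0⊕1⊕0⊕0⊕0⊕0 = 1
p2 = XOR of data positions {3,6,7,10,11,14,15} = 0⊕1⊕1⊕0⊕0⊕1⊕0 = 1
p4 = XOR of data positions {5,6,7,12,13,14,15} = 0⊕1⊕1⊕1⊕0⊕1⊕0 = 0
p8 = XOR of data positions {9,10,11,12,13,14,15} = 0⊕0⊕0⊕1⊕0⊕1⊕0 = 0
Parity bits p1,p2,p4,p8 = 1100

1100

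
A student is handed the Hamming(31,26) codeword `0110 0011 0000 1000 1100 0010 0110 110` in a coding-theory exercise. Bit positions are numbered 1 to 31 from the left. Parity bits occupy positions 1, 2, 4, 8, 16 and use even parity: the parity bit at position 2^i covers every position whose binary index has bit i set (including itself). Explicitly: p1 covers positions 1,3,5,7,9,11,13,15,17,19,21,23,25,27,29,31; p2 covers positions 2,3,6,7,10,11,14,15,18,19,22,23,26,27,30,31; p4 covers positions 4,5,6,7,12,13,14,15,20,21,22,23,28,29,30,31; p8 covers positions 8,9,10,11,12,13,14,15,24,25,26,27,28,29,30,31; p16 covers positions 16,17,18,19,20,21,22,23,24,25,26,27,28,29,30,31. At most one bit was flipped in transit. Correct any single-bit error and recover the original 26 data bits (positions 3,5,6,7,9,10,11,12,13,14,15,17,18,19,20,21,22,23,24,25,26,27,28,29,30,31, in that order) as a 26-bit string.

s1: b1⊕b3⊕b5⊕b7⊕b9⊕b11⊕b13⊕b15⊕b17⊕b19⊕b21⊕b23⊕b25⊕b27⊕b29⊕b31 = 0⊕1⊕0⊕1⊕0⊕0⊕1⊕0⊕1⊕0⊕0⊕1⊕0⊕1⊕1⊕0 = 1
s2: b2⊕b3⊕b6⊕b7⊕b10⊕b11⊕b14⊕b15⊕b18⊕b19⊕b22⊕b23⊕b26⊕b27⊕b30⊕b31 = 1⊕1⊕0⊕1⊕0⊕0⊕0⊕0⊕1⊕0⊕0⊕1⊕1⊕1⊕1⊕0 = 0
s4: b4⊕b5⊕b6⊕b7⊕b12⊕b13⊕b14⊕b15⊕b20⊕b21⊕b22⊕b23⊕b28⊕b29⊕b30⊕b31 = 0⊕0⊕0⊕1⊕0⊕1⊕0⊕0⊕0⊕0⊕0⊕1⊕0⊕1⊕1⊕0 = 1
s8: b8⊕b9⊕b10⊕b11⊕b12⊕b13⊕b14⊕b15⊕b24⊕b25⊕b26⊕b27⊕b28⊕b29⊕b30⊕b31 = 1⊕0⊕0⊕0⊕0⊕1⊕0⊕0⊕0⊕0⊕1⊕1⊕0⊕1⊕1⊕0 = 0
s16: b16⊕b17⊕b18⊕b19⊕b20⊕b21⊕b22⊕b23⊕b24⊕b25⊕b26⊕b27⊕b28⊕b29⊕b30⊕b31 = 0⊕1⊕1⊕0⊕0⊕0⊕0⊕1⊕0⊕0⊕1⊕1⊕0⊕1⊕1⊕0 = 1
Syndrome (s16...s1) = 10101 → position 21.
Flip bit 21: corrected codeword = 0110001100001000110010100110110
Data bits at positions 3,5,6,7,9,10,11,12,13,14,15,17,18,19,20,21,22,23,24,25,26,27,28,29,30,31: 10010000100110010100110110

10010000100110010100110110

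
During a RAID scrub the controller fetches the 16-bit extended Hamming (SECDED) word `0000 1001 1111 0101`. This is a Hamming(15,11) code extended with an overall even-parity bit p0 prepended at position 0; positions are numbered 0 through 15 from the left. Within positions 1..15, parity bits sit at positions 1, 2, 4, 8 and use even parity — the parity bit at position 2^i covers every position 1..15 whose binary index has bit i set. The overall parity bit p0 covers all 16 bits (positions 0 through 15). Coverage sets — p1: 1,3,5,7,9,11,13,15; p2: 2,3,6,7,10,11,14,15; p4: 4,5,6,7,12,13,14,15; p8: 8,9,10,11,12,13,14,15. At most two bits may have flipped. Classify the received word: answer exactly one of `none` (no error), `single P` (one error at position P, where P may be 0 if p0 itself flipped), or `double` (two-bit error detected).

double

s1: b1⊕b3⊕b5⊕b7⊕b9⊕b11⊕b13⊕b15 = 0⊕0⊕0⊕1⊕1⊕1⊕1⊕1 = 1
s2: b2⊕b3⊕b6⊕b7⊕b10⊕b11⊕b14⊕b15 = 0⊕0⊕0⊕1⊕1⊕1⊕0⊕1 = 0
s4: b4⊕b5⊕b6⊕b7⊕b12⊕b13⊕b14⊕b15 = 1⊕0⊕0⊕1⊕0⊕1⊕0⊕1 = 0
s8: b8⊕b9⊕b10⊕b11⊕b12⊕b13⊕b14⊕b15 = 1⊕1⊕1⊕1⊕0⊕1⊕0⊕1 = 0
Syndrome (s8...s1) = 0001 → position 1.
Overall parity (XOR of all 16 bits, including p0): 0⊕0⊕0⊕0⊕1⊕0⊕0⊕1⊕1⊕1⊕1⊕1⊕0⊕1⊕0⊕1 = 0
Overall=0, syndrome position=1 → double-bit error detected (uncorrectable).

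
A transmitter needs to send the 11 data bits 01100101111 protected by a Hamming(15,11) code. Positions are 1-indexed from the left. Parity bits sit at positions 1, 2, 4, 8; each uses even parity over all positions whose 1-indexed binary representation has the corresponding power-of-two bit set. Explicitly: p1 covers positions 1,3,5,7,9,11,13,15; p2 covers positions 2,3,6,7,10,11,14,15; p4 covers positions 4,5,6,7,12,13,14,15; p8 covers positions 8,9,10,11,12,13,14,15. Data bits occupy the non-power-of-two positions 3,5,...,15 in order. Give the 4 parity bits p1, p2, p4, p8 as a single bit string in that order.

1001

Place data bits at non-power-of-two positions: b3=0, b5=1, b6=1, b7=0, b9=0, b10=1, b11=0, b12=1, b13=1, b14=1, b15=1.
p1 = XOR of data positions {3,5,7,9,11,13,15} = 0⊕1⊕0⊕0⊕0⊕1⊕1 = 1
p2 = XOR of data positions {3,6,7,10,11,14,15} = 0⊕1⊕0⊕1⊕0⊕1⊕1 = 0
p4 = XOR of data positions {5,6,7,12,13,14,15} = 1⊕1⊕0⊕1⊕1⊕1⊕1 = 0
p8 = XOR of data positions {9,10,11,12,13,14,15} = 0⊕1⊕0⊕1⊕1⊕1⊕1 = 1
Parity bits p1,p2,p4,p8 = 1001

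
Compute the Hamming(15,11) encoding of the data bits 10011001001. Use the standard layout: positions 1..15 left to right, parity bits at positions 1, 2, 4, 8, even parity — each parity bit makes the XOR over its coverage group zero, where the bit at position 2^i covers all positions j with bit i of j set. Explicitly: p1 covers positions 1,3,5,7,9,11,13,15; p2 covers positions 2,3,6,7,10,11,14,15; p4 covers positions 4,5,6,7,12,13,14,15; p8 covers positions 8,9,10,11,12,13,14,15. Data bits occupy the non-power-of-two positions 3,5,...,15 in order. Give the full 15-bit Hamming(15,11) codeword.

Place data bits at non-power-of-two positions: b3=1, b5=0, b6=0, b7=1, b9=1, b10=0, b11=0, b12=1, b13=0, b14=0, b15=1.
p1 = XOR of data positions {3,5,7,9,11,13,15} = 1⊕0⊕1⊕1⊕0⊕0⊕1 = 0
p2 = XOR of data positions {3,6,7,10,11,14,15} = 1⊕0⊕1⊕0⊕0⊕0⊕1 = 1
p4 = XOR of data positions {5,6,7,12,13,14,15} = 0⊕0⊕1⊕1⊕0⊕0⊕1 = 1
p8 = XOR of data positions {9,10,11,12,13,14,15} = 1⊕0⊕0⊕1⊕0⊕0⊕1 = 1
Codeword b1..b15 = 011100111001001

011100111001001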